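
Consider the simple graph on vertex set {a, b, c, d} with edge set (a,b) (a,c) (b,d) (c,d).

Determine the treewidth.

A width-2 tree decomposition is:
Bags: B1 = {a, c, d}  B2 = {a, b, d}
Tree: B1–B2
The largest bag has 3 vertices, giving width 2; this decomposition certifies tw(G) ≤ 2. The edges d–c–a–b–d form a cycle, so G is not a tree and its treewidth is at least 2. Hence tw(G) = 2 exactly.

2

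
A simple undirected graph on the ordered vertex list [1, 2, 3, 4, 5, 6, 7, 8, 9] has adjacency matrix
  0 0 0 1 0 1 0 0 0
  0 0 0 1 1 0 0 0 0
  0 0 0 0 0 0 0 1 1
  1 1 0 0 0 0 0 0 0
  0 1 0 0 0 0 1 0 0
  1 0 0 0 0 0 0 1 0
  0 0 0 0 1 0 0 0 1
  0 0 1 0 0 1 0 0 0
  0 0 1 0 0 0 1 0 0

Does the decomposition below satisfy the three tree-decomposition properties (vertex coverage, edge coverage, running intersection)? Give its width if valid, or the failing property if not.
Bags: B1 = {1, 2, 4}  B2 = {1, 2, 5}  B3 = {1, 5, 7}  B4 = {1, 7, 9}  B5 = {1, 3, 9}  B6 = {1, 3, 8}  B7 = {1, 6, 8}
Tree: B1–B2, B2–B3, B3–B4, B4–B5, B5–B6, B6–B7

Yes; width 2.

Every vertex of G appears in some bag (union = {1, 2, 3, 4, 5, 6, 7, 8, 9}); every edge is covered by a bag; and for each vertex v the set of bags containing v is connected in the bag tree. The decomposition is therefore valid. The largest bag has 3 vertices, so the width is 2.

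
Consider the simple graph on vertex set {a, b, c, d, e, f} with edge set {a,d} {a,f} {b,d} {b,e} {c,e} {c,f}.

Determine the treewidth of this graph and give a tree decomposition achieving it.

Every bag has size at most 3, so the width is 3 − 1 = 2 and tw(G) ≤ 2. For the lower bound, G contains the cycle e–c–f–a–d–b–e, so G is not a forest; only forests have treewidth ≤ 1, hence tw(G) ≥ 2. Therefore the treewidth is 2.

Treewidth 2.
One such decomposition:
Bags: B1 = {c, e, f}  B2 = {a, e, f}  B3 = {a, d, e}  B4 = {b, d, e}
Tree: B1–B2, B2–B3, B3–B4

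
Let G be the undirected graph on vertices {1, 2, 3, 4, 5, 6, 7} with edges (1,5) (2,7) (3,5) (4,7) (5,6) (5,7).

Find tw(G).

1

A width-1 tree decomposition is:
Bags: B1 = {5, 7}  B2 = {1, 5}  B3 = {2, 7}  B4 = {3, 5}  B5 = {4, 7}  B6 = {5, 6}
Tree: B1–B2, B1–B3, B2–B4, B3–B5, B1–B6
Each bag holds 2 vertices, so the decomposition has width 1, which upper-bounds the treewidth. Since G has at least one edge (e.g. 7–5), it is not an edgeless graph, so tw(G) ≥ 1. Combining the bounds, tw(G) = 1.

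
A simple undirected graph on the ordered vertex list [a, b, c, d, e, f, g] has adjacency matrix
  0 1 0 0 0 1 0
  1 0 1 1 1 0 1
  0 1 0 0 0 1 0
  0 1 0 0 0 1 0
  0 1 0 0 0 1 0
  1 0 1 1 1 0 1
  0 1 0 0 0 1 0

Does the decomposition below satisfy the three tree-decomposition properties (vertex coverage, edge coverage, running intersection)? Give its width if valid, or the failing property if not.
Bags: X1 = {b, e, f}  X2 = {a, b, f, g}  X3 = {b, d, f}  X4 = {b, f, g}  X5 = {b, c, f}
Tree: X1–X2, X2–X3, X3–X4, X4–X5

No — bags containing vertex g are not connected in the tree.

A tree decomposition must satisfy three properties: every vertex lies in some bag; for every edge, both endpoints lie together in some bag; and for every vertex, the bags containing it form a connected subtree. Here bags containing vertex g are not connected in the tree, so the decomposition is invalid.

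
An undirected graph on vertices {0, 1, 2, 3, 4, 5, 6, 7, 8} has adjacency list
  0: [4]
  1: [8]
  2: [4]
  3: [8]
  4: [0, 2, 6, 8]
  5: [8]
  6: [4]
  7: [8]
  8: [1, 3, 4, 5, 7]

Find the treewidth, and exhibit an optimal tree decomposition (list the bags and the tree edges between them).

Treewidth 1.
One optimal decomposition is:
Bags: B1 = {4, 8}  B2 = {3, 8}  B3 = {4, 6}  B4 = {1, 8}  B5 = {0, 4}  B6 = {5, 8}  B7 = {2, 4}  B8 = {7, 8}
Tree: B1–B2, B1–B3, B2–B4, B3–B5, B2–B6, B1–B7, B6–B8

Every bag has size at most 2, so the width is 2 − 1 = 1 and tw(G) ≤ 1. Any graph with an edge has treewidth ≥ 1, and G has the edge 8–4. Therefore the treewidth is 1.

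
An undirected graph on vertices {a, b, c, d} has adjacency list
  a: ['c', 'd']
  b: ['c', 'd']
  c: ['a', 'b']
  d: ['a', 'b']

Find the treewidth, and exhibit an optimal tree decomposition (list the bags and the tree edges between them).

The largest bag has 3 vertices, giving width 2; this decomposition certifies tw(G) ≤ 2. For the lower bound, G contains the cycle b–c–a–d–b, so G is not a forest; only forests have treewidth ≤ 1, hence tw(G) ≥ 2. Combining the bounds, tw(G) = 2.

Treewidth 2.
One such decomposition:
Bags: B1 = {a, b, c}  B2 = {a, b, d}
Tree: B1–B2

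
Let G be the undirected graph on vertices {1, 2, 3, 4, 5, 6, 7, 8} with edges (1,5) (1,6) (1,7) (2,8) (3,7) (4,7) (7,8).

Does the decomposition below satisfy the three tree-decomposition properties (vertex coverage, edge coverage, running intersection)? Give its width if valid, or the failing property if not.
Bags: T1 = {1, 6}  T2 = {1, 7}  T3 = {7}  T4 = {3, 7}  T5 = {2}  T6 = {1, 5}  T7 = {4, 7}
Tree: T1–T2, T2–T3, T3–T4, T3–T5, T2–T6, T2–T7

A tree decomposition must satisfy three properties: every vertex lies in some bag; for every edge, both endpoints lie together in some bag; and for every vertex, the bags containing it form a connected subtree. Here vertex 8 appears in no bag, so the decomposition is invalid.

No — vertex 8 appears in no bag.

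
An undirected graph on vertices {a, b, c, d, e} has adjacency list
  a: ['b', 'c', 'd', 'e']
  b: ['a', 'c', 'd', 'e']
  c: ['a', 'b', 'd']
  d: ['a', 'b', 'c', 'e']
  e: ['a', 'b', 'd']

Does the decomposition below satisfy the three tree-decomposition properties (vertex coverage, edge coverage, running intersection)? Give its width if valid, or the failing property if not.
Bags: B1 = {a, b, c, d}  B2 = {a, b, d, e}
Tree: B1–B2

Yes; width 3.

Vertex coverage: the bags together contain {a, b, c, d, e}, the full vertex set. Edge coverage: each edge of G has both endpoints in at least one bag. Running intersection: for every vertex, the bags containing it form a connected subtree. All three properties hold, so this is a valid tree decomposition of width max|bag| − 1 = 3, and hence tw(G) ≤ 3.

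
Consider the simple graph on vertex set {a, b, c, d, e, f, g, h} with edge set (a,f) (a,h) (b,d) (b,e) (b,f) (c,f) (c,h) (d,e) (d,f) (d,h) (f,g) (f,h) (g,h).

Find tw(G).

A width-2 tree decomposition is:
Bags: B1 = {c, f, h}  B2 = {d, f, h}  B3 = {b, d, f}  B4 = {a, f, h}  B5 = {f, g, h}  B6 = {b, d, e}
Tree: B1–B2, B2–B3, B2–B4, B4–B5, B3–B6
Every bag has size at most 3, so the width is 3 − 1 = 2 and tw(G) ≤ 2. Conversely, {b, d, e} is a clique of size 3, and the vertices of any clique must share a bag in every tree decomposition; so some bag has ≥ 3 vertices and tw(G) ≥ 2. Hence tw(G) = 2 exactly.

2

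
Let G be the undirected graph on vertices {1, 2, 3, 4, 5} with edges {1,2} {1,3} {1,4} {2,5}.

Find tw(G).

1

A width-1 tree decomposition is:
Bags: B1 = {1, 4}  B2 = {1, 2}  B3 = {1, 3}  B4 = {2, 5}
Tree: B1–B2, B1–B3, B2–B4
Each bag holds 2 vertices, so the decomposition has width 1, which upper-bounds the treewidth. Since G has at least one edge (e.g. 1–4), it is not an edgeless graph, so tw(G) ≥ 1. Hence tw(G) = 1 exactly.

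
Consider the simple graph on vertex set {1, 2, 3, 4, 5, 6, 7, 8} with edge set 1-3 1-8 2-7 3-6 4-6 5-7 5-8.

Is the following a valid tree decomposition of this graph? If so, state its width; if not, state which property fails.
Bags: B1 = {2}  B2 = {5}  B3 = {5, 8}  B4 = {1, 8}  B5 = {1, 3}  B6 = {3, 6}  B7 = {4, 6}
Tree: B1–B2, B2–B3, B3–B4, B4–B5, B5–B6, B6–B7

A tree decomposition must satisfy three properties: every vertex lies in some bag; for every edge, both endpoints lie together in some bag; and for every vertex, the bags containing it form a connected subtree. Here vertex 7 appears in no bag, so the decomposition is invalid.

No — vertex 7 appears in no bag.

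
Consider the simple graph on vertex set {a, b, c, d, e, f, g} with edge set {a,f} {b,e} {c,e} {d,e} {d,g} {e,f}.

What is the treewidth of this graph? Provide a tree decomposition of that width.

Treewidth 1.
One such decomposition:
Bags: B1 = {c, e}  B2 = {d, e}  B3 = {b, e}  B4 = {e, f}  B5 = {d, g}  B6 = {a, f}
Tree: B1–B2, B2–B3, B3–B4, B2–B5, B4–B6

Each bag holds 2 vertices, so the decomposition has width 1, which upper-bounds the treewidth. Since G has at least one edge (e.g. c–e), it is not an edgeless graph, so tw(G) ≥ 1. Hence tw(G) = 1 exactly.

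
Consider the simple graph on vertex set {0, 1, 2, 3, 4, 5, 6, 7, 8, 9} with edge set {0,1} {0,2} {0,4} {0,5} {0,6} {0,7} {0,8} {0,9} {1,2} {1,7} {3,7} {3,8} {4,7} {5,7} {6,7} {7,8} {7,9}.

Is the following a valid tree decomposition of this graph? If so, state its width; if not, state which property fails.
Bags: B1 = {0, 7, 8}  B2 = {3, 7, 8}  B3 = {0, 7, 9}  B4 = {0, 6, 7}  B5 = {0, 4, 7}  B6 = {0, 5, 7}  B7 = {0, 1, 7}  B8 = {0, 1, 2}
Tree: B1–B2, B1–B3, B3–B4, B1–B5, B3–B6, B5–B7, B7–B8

Vertex coverage: the bags together contain {0, 1, 2, 3, 4, 5, 6, 7, 8, 9}, the full vertex set. Edge coverage: each edge of G has both endpoints in at least one bag. Running intersection: for every vertex, the bags containing it form a connected subtree. All three properties hold, so this is a valid tree decomposition of width max|bag| − 1 = 2, and hence tw(G) ≤ 2.

Yes; width 2.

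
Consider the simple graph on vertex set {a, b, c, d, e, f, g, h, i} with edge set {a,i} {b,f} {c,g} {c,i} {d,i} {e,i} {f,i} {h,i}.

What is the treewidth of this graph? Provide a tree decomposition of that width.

Treewidth 1.
One such decomposition:
Bags: B1 = {d, i}  B2 = {c, i}  B3 = {h, i}  B4 = {c, g}  B5 = {f, i}  B6 = {e, i}  B7 = {a, i}  B8 = {b, f}
Tree: B1–B2, B1–B3, B2–B4, B1–B5, B2–B6, B5–B7, B5–B8

Every bag has size at most 2, so the width is 2 − 1 = 1 and tw(G) ≤ 1. G has an edge, so its treewidth is at least 1. Combining the bounds, tw(G) = 1.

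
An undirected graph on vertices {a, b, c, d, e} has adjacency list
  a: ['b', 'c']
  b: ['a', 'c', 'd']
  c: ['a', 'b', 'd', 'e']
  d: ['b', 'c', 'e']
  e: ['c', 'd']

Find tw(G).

2

A width-2 tree decomposition is:
Bags: B1 = {c, d, e}  B2 = {b, c, d}  B3 = {a, b, c}
Tree: B1–B2, B2–B3
Every bag has size at most 3, so the width is 3 − 1 = 2 and tw(G) ≤ 2. On the other hand G contains the 3-clique {c, d, e}. A clique must lie in a single bag of any decomposition, so no decomposition can have width below 2. The upper and lower bounds meet at 2, so that is the treewidth.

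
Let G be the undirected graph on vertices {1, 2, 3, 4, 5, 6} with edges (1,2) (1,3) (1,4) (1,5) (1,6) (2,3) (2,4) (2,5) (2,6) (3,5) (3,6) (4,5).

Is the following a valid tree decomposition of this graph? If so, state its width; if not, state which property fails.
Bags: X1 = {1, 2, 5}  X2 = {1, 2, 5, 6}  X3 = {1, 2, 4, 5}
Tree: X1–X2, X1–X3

A tree decomposition must satisfy three properties: every vertex lies in some bag; for every edge, both endpoints lie together in some bag; and for every vertex, the bags containing it form a connected subtree. Here vertex 3 appears in no bag, so the decomposition is invalid.

No — vertex 3 appears in no bag.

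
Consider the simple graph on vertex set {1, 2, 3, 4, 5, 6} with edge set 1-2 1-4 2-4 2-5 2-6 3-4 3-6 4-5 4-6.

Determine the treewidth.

2

A width-2 tree decomposition is:
Bags: B1 = {3, 4, 6}  B2 = {2, 4, 6}  B3 = {2, 4, 5}  B4 = {1, 2, 4}
Tree: B1–B2, B2–B3, B3–B4
The largest bag has 3 vertices, giving width 2; this decomposition certifies tw(G) ≤ 2. For the lower bound, the 3 vertices {1, 2, 4} are pairwise adjacent, and any tree decomposition puts a clique entirely inside one bag — forcing width ≥ 2. Therefore the treewidth is 2.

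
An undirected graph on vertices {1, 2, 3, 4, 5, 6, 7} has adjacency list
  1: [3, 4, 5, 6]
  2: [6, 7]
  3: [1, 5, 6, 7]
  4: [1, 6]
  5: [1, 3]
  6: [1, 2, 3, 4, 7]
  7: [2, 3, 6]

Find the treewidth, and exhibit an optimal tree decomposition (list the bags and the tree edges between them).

Treewidth 2.
Bags: B1 = {1, 3, 5}  B2 = {1, 3, 6}  B3 = {3, 6, 7}  B4 = {2, 6, 7}  B5 = {1, 4, 6}
Tree: B1–B2, B2–B3, B3–B4, B2–B5

Every bag has size at most 3, so the width is 3 − 1 = 2 and tw(G) ≤ 2. For the lower bound, the 3 vertices {1, 3, 5} are pairwise adjacent, and any tree decomposition puts a clique entirely inside one bag — forcing width ≥ 2. Hence tw(G) = 2 exactly.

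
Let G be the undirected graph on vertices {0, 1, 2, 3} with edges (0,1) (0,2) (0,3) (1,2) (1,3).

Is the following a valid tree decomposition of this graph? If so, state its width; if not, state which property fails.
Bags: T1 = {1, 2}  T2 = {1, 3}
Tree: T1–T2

No — vertex 0 appears in no bag.

A tree decomposition must satisfy three properties: every vertex lies in some bag; for every edge, both endpoints lie together in some bag; and for every vertex, the bags containing it form a connected subtree. Here vertex 0 appears in no bag, so the decomposition is invalid.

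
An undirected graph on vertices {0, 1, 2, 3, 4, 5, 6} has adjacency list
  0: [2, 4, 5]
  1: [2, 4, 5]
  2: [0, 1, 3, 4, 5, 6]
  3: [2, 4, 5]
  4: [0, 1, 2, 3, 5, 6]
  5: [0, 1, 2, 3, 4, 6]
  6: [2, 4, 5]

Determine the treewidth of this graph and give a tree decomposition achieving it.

Treewidth 3.
One optimal decomposition is:
Bags: B1 = {1, 2, 4, 5}  B2 = {2, 3, 4, 5}  B3 = {2, 4, 5, 6}  B4 = {0, 2, 4, 5}
Tree: B1–B2, B1–B3, B3–B4

The largest bag has 4 vertices, giving width 3; this decomposition certifies tw(G) ≤ 3. For the lower bound, the 4 vertices {0, 2, 4, 5} are pairwise adjacent, and any tree decomposition puts a clique entirely inside one bag — forcing width ≥ 3. The upper and lower bounds meet at 3, so that is the treewidth.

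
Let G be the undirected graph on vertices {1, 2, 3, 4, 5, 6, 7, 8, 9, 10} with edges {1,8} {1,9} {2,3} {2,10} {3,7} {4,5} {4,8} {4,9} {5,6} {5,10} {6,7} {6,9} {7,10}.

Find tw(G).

2

A width-2 tree decomposition is:
Bags: B1 = {1, 8, 9}  B2 = {4, 8, 9}  B3 = {4, 6, 9}  B4 = {4, 5, 6}  B5 = {5, 6, 7}  B6 = {5, 7, 10}  B7 = {3, 7, 10}  B8 = {2, 3, 10}
Tree: B1–B2, B2–B3, B3–B4, B4–B5, B5–B6, B6–B7, B7–B8
The largest bag has 3 vertices, giving width 2; this decomposition certifies tw(G) ≤ 2. Since 1–8–4–9–1 is a cycle in G, G is not acyclic. Forests are exactly the graphs of treewidth ≤ 1, so tw(G) ≥ 2. The upper and lower bounds meet at 2, so that is the treewidth.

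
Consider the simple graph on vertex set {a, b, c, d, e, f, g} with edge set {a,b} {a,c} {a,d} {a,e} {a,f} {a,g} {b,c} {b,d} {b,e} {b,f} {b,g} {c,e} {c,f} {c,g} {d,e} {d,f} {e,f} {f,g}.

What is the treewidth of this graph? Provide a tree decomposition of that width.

Treewidth 4.
Bags: B1 = {a, b, d, e, f}  B2 = {a, b, c, e, f}  B3 = {a, b, c, f, g}
Tree: B1–B2, B2–B3

The largest bag has 5 vertices, giving width 4; this decomposition certifies tw(G) ≤ 4. For the lower bound, the 5 vertices {a, b, c, f, g} are pairwise adjacent, and any tree decomposition puts a clique entirely inside one bag — forcing width ≥ 4. Therefore the treewidth is 4.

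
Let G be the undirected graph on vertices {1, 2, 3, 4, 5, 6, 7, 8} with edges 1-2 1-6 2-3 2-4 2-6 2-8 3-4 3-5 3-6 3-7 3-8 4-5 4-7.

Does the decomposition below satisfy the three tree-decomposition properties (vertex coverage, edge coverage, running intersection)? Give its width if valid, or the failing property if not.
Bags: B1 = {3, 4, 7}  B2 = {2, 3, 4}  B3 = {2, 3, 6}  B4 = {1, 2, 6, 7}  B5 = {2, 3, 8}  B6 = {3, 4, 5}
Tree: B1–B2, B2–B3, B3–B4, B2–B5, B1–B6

No — bags containing vertex 7 are not connected in the tree.

A tree decomposition must satisfy three properties: every vertex lies in some bag; for every edge, both endpoints lie together in some bag; and for every vertex, the bags containing it form a connected subtree. Here bags containing vertex 7 are not connected in the tree, so the decomposition is invalid.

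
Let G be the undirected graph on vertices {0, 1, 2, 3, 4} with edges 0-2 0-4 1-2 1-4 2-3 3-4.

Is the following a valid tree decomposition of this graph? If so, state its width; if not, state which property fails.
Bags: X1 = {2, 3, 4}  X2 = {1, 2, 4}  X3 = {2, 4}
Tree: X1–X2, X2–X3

A tree decomposition must satisfy three properties: every vertex lies in some bag; for every edge, both endpoints lie together in some bag; and for every vertex, the bags containing it form a connected subtree. Here vertex 0 appears in no bag, so the decomposition is invalid.

No — vertex 0 appears in no bag.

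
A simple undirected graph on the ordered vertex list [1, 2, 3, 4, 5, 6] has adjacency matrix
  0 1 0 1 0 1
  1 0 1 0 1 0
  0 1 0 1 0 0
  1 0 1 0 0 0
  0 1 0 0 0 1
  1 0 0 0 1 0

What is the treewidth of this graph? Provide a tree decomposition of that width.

Treewidth 2.
Bags: B1 = {1, 5, 6}  B2 = {1, 2, 5}  B3 = {1, 2, 4}  B4 = {2, 3, 4}
Tree: B1–B2, B2–B3, B3–B4

The largest bag has 3 vertices, giving width 2; this decomposition certifies tw(G) ≤ 2. For the lower bound, G contains the cycle 6–5–2–1–6, so G is not a forest; only forests have treewidth ≤ 1, hence tw(G) ≥ 2. Combining the bounds, tw(G) = 2.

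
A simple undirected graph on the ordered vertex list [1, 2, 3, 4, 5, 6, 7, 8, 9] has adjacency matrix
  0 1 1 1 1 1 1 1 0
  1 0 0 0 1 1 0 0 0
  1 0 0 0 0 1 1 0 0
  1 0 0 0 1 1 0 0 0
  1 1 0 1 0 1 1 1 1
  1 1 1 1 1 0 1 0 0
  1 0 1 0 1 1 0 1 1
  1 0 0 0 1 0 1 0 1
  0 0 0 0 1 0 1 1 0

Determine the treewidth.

A width-3 tree decomposition is:
Bags: B1 = {1, 4, 5, 6}  B2 = {1, 5, 6, 7}  B3 = {1, 3, 6, 7}  B4 = {1, 5, 7, 8}  B5 = {1, 2, 5, 6}  B6 = {5, 7, 8, 9}
Tree: B1–B2, B2–B3, B2–B4, B1–B5, B4–B6
The largest bag has 4 vertices, giving width 3; this decomposition certifies tw(G) ≤ 3. Conversely, {1, 3, 6, 7} is a clique of size 4, and the vertices of any clique must share a bag in every tree decomposition; so some bag has ≥ 4 vertices and tw(G) ≥ 3. Combining the bounds, tw(G) = 3.

3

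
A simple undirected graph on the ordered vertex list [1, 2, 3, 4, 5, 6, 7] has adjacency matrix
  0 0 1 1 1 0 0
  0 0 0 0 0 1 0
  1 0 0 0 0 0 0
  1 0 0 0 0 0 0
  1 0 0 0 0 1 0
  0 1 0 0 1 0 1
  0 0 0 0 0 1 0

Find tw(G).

1

A width-1 tree decomposition is:
Bags: B1 = {1, 5}  B2 = {1, 4}  B3 = {1, 3}  B4 = {5, 6}  B5 = {6, 7}  B6 = {2, 6}
Tree: B1–B2, B2–B3, B1–B4, B4–B5, B4–B6
Each bag holds 2 vertices, so the decomposition has width 1, which upper-bounds the treewidth. Any graph with an edge has treewidth ≥ 1, and G has the edge 1–5. Combining the bounds, tw(G) = 1.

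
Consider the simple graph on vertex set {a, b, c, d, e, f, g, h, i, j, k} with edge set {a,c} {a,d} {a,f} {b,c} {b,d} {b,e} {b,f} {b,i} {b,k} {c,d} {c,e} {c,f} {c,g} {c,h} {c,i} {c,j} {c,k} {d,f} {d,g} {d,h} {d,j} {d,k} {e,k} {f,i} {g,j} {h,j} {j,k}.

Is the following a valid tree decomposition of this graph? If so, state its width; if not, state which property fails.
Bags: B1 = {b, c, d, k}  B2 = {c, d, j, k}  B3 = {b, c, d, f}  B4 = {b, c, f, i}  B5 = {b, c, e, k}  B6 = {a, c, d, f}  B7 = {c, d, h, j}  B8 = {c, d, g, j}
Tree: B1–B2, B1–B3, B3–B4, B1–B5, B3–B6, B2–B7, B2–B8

Every vertex of G appears in some bag (union = {a, b, c, d, e, f, g, h, i, j, k}); every edge is covered by a bag; and for each vertex v the set of bags containing v is connected in the bag tree. The decomposition is therefore valid. The largest bag has 4 vertices, so the width is 3.

Yes; width 3.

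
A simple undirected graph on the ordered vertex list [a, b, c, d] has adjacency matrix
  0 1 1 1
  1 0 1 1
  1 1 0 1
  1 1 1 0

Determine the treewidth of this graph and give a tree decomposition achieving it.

With just one bag of size 4, the width is 4 − 1 = 3, so tw(G) ≤ 3. Conversely, {a, b, c, d} is a clique of size 4, and the vertices of any clique must share a bag in every tree decomposition; so some bag has ≥ 4 vertices and tw(G) ≥ 3. Combining the bounds, tw(G) = 3.

Treewidth 3.
One such decomposition:
Bags: B1 = {a, b, c, d}
Tree: (single bag)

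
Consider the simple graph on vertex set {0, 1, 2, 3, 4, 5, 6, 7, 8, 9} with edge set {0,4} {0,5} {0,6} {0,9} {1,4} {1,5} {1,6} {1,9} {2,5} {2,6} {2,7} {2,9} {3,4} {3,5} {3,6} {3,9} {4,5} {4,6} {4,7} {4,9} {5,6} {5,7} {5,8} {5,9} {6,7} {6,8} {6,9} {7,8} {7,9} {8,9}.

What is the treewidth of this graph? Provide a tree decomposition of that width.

Treewidth 4.
One optimal decomposition is:
Bags: B1 = {0, 4, 5, 6, 9}  B2 = {4, 5, 6, 7, 9}  B3 = {3, 4, 5, 6, 9}  B4 = {1, 4, 5, 6, 9}  B5 = {2, 5, 6, 7, 9}  B6 = {5, 6, 7, 8, 9}
Tree: B1–B2, B1–B3, B1–B4, B2–B5, B2–B6

Every bag has size at most 5, so the width is 5 − 1 = 4 and tw(G) ≤ 4. Conversely, {5, 6, 7, 8, 9} is a clique of size 5, and the vertices of any clique must share a bag in every tree decomposition; so some bag has ≥ 5 vertices and tw(G) ≥ 4. Combining the bounds, tw(G) = 4.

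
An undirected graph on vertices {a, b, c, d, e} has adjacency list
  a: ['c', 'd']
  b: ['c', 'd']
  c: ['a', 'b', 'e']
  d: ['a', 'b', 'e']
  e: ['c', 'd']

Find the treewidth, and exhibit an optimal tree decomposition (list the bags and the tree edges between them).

Treewidth 2.
One optimal decomposition is:
Bags: B1 = {a, c, d}  B2 = {b, c, d}  B3 = {c, d, e}
Tree: B1–B2, B2–B3

Each bag holds 3 vertices, so the decomposition has width 2, which upper-bounds the treewidth. The edges d–a–c–b–d form a cycle, so G is not a tree and its treewidth is at least 2. Combining the bounds, tw(G) = 2.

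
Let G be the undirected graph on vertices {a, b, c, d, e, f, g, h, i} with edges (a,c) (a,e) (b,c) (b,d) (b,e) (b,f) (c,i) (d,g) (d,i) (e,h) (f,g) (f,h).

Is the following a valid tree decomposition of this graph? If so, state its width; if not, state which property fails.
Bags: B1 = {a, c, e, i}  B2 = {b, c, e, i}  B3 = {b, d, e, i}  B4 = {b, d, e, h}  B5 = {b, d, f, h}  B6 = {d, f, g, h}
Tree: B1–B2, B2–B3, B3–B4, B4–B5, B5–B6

Every vertex of G appears in some bag (union = {a, b, c, d, e, f, g, h, i}); every edge is covered by a bag; and for each vertex v the set of bags containing v is connected in the bag tree. The decomposition is therefore valid. The largest bag has 4 vertices, so the width is 3.

Yes; width 3.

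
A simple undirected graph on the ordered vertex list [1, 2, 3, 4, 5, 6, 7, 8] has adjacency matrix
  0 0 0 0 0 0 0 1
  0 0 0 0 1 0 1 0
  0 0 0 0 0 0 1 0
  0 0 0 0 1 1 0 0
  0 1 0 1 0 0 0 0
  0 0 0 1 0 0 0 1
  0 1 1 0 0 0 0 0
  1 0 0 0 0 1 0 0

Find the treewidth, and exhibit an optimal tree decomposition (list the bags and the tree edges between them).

Each bag holds 2 vertices, so the decomposition has width 1, which upper-bounds the treewidth. G has an edge, so its treewidth is at least 1. Hence tw(G) = 1 exactly.

Treewidth 1.
One optimal decomposition is:
Bags: B1 = {3, 7}  B2 = {2, 7}  B3 = {2, 5}  B4 = {4, 5}  B5 = {4, 6}  B6 = {6, 8}  B7 = {1, 8}
Tree: B1–B2, B2–B3, B3–B4, B4–B5, B5–B6, B6–B7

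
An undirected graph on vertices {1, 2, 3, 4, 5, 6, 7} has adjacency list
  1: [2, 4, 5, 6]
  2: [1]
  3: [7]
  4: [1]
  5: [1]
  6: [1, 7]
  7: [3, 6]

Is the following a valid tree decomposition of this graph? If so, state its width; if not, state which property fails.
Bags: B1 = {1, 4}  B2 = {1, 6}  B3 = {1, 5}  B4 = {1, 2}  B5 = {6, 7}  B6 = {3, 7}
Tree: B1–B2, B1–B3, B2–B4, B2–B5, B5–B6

Yes; width 1.

Vertex coverage: the bags together contain {1, 2, 3, 4, 5, 6, 7}, the full vertex set. Edge coverage: each edge of G has both endpoints in at least one bag. Running intersection: for every vertex, the bags containing it form a connected subtree. All three properties hold, so this is a valid tree decomposition of width max|bag| − 1 = 1, and hence tw(G) ≤ 1.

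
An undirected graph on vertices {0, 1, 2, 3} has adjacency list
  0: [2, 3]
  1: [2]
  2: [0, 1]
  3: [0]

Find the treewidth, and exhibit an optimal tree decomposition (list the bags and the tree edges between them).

Each bag holds 2 vertices, so the decomposition has width 1, which upper-bounds the treewidth. G has an edge, so its treewidth is at least 1. Combining the bounds, tw(G) = 1.

Treewidth 1.
One such decomposition:
Bags: B1 = {0, 2}  B2 = {0, 3}  B3 = {1, 2}
Tree: B1–B2, B1–B3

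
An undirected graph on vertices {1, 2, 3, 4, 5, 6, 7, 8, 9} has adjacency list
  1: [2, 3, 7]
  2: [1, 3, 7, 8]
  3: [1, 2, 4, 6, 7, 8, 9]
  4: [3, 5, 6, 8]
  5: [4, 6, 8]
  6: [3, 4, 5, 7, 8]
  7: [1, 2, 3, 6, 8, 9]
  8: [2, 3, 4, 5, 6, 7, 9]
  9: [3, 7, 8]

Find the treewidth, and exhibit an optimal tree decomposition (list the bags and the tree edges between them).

Treewidth 3.
Bags: B1 = {3, 7, 8, 9}  B2 = {3, 6, 7, 8}  B3 = {3, 4, 6, 8}  B4 = {2, 3, 7, 8}  B5 = {1, 2, 3, 7}  B6 = {4, 5, 6, 8}
Tree: B1–B2, B2–B3, B2–B4, B4–B5, B3–B6

Each bag holds 4 vertices, so the decomposition has width 3, which upper-bounds the treewidth. For the lower bound, the 4 vertices {3, 4, 6, 8} are pairwise adjacent, and any tree decomposition puts a clique entirely inside one bag — forcing width ≥ 3. Combining the bounds, tw(G) = 3.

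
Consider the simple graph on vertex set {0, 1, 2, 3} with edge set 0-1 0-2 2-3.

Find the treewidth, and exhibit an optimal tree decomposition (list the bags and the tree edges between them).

Treewidth 1.
One such decomposition:
Bags: B1 = {0, 2}  B2 = {0, 1}  B3 = {2, 3}
Tree: B1–B2, B1–B3

Each bag holds 2 vertices, so the decomposition has width 1, which upper-bounds the treewidth. Since G has at least one edge (e.g. 0–2), it is not an edgeless graph, so tw(G) ≥ 1. Therefore the treewidth is 1.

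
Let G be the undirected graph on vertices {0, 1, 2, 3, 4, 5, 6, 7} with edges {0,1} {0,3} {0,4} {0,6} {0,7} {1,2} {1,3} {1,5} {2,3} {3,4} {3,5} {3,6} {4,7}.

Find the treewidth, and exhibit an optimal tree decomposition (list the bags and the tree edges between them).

The largest bag has 3 vertices, giving width 2; this decomposition certifies tw(G) ≤ 2. Conversely, {0, 1, 3} is a clique of size 3, and the vertices of any clique must share a bag in every tree decomposition; so some bag has ≥ 3 vertices and tw(G) ≥ 2. Therefore the treewidth is 2.

Treewidth 2.
Bags: B1 = {0, 3, 4}  B2 = {0, 1, 3}  B3 = {0, 4, 7}  B4 = {1, 3, 5}  B5 = {1, 2, 3}  B6 = {0, 3, 6}
Tree: B1–B2, B1–B3, B2–B4, B2–B5, B1–B6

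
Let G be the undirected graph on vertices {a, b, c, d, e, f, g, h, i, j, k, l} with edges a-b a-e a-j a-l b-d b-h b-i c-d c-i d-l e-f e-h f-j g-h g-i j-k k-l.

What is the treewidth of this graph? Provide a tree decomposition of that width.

Treewidth 3.
One such decomposition:
Bags: B1 = {e, f, j, k}  B2 = {a, e, j, k}  B3 = {a, e, k, l}  B4 = {a, e, h, l}  B5 = {a, b, h, l}  B6 = {b, d, h, l}  B7 = {b, d, g, h}  B8 = {b, d, g, i}  B9 = {c, d, g, i}
Tree: B1–B2, B2–B3, B3–B4, B4–B5, B5–B6, B6–B7, B7–B8, B8–B9

Each bag holds 4 vertices, so the decomposition has width 3, which upper-bounds the treewidth. For the lower bound: the 4 vertex sets {f,j,k}, {e}, {a}, {b,d,h,l} are disjoint, each induces a connected subgraph, and every pair is joined by at least one edge of G. Contracting each set to a single vertex therefore yields K_{4} as a minor, and since treewidth is minor-monotone, tw(G) ≥ tw(K_{4}) = 3. Therefore the treewidth is 3.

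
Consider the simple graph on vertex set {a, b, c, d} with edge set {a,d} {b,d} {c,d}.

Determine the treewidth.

A width-1 tree decomposition is:
Bags: B1 = {a, d}  B2 = {c, d}  B3 = {b, d}
Tree: B1–B2, B2–B3
Each bag holds 2 vertices, so the decomposition has width 1, which upper-bounds the treewidth. Since G has at least one edge (e.g. d–a), it is not an edgeless graph, so tw(G) ≥ 1. Combining the bounds, tw(G) = 1.

1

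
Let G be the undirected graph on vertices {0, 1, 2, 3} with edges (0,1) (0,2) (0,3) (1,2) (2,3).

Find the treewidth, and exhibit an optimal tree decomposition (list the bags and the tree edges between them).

Each bag holds 3 vertices, so the decomposition has width 2, which upper-bounds the treewidth. Conversely, {0, 1, 2} is a clique of size 3, and the vertices of any clique must share a bag in every tree decomposition; so some bag has ≥ 3 vertices and tw(G) ≥ 2. Therefore the treewidth is 2.

Treewidth 2.
Bags: B1 = {0, 2, 3}  B2 = {0, 1, 2}
Tree: B1–B2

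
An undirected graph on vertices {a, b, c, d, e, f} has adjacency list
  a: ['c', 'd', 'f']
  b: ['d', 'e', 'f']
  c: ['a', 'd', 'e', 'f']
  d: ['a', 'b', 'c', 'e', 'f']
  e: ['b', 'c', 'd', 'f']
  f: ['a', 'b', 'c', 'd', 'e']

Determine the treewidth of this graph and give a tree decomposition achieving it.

The largest bag has 4 vertices, giving width 3; this decomposition certifies tw(G) ≤ 3. For the lower bound, the 4 vertices {c, d, e, f} are pairwise adjacent, and any tree decomposition puts a clique entirely inside one bag — forcing width ≥ 3. Hence tw(G) = 3 exactly.

Treewidth 3.
One optimal decomposition is:
Bags: B1 = {c, d, e, f}  B2 = {a, c, d, f}  B3 = {b, d, e, f}
Tree: B1–B2, B1–B3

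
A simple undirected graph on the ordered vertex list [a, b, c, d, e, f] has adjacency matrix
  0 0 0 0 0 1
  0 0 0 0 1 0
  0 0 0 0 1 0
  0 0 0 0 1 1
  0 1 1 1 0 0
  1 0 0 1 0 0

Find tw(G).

A width-1 tree decomposition is:
Bags: B1 = {d, e}  B2 = {b, e}  B3 = {d, f}  B4 = {a, f}  B5 = {c, e}
Tree: B1–B2, B1–B3, B3–B4, B2–B5
Each bag holds 2 vertices, so the decomposition has width 1, which upper-bounds the treewidth. Any graph with an edge has treewidth ≥ 1, and G has the edge e–d. Hence tw(G) = 1 exactly.

1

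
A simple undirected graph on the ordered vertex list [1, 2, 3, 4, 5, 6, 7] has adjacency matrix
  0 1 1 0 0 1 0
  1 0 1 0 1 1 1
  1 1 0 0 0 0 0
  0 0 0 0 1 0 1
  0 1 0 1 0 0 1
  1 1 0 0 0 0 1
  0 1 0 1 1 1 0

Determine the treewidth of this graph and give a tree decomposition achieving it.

Treewidth 2.
One such decomposition:
Bags: B1 = {1, 2, 6}  B2 = {2, 6, 7}  B3 = {1, 2, 3}  B4 = {2, 5, 7}  B5 = {4, 5, 7}
Tree: B1–B2, B1–B3, B2–B4, B4–B5

Each bag holds 3 vertices, so the decomposition has width 2, which upper-bounds the treewidth. Conversely, {1, 2, 3} is a clique of size 3, and the vertices of any clique must share a bag in every tree decomposition; so some bag has ≥ 3 vertices and tw(G) ≥ 2. Hence tw(G) = 2 exactly.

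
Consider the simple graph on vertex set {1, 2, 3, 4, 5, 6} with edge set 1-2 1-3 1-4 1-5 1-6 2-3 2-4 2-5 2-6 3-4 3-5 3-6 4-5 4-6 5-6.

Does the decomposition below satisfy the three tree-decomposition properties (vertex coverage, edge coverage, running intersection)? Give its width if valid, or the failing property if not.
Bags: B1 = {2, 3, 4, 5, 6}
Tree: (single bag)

A tree decomposition must satisfy three properties: every vertex lies in some bag; for every edge, both endpoints lie together in some bag; and for every vertex, the bags containing it form a connected subtree. Here vertex 1 appears in no bag, so the decomposition is invalid.

No — vertex 1 appears in no bag.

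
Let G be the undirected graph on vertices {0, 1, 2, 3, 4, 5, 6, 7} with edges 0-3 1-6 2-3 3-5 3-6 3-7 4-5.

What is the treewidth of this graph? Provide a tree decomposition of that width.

The largest bag has 2 vertices, giving width 1; this decomposition certifies tw(G) ≤ 1. G has an edge, so its treewidth is at least 1. Therefore the treewidth is 1.

Treewidth 1.
One optimal decomposition is:
Bags: B1 = {4, 5}  B2 = {3, 5}  B3 = {3, 6}  B4 = {1, 6}  B5 = {2, 3}  B6 = {3, 7}  B7 = {0, 3}
Tree: B1–B2, B2–B3, B3–B4, B2–B5, B3–B6, B6–B7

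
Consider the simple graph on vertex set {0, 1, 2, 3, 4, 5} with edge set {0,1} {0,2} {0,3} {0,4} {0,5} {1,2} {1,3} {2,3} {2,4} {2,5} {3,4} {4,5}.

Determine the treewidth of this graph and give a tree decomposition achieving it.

Treewidth 3.
One such decomposition:
Bags: B1 = {0, 2, 4, 5}  B2 = {0, 2, 3, 4}  B3 = {0, 1, 2, 3}
Tree: B1–B2, B2–B3

Each bag holds 4 vertices, so the decomposition has width 3, which upper-bounds the treewidth. Conversely, {0, 1, 2, 3} is a clique of size 4, and the vertices of any clique must share a bag in every tree decomposition; so some bag has ≥ 4 vertices and tw(G) ≥ 3. Combining the bounds, tw(G) = 3.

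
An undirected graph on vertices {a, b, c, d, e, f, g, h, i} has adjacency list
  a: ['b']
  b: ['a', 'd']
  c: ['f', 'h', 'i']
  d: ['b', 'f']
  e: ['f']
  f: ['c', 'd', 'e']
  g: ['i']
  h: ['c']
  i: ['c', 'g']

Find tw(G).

A width-1 tree decomposition is:
Bags: B1 = {c, f}  B2 = {c, h}  B3 = {d, f}  B4 = {c, i}  B5 = {e, f}  B6 = {g, i}  B7 = {b, d}  B8 = {a, b}
Tree: B1–B2, B1–B3, B2–B4, B1–B5, B4–B6, B3–B7, B7–B8
The largest bag has 2 vertices, giving width 1; this decomposition certifies tw(G) ≤ 1. G has an edge, so its treewidth is at least 1. The upper and lower bounds meet at 1, so that is the treewidth.

1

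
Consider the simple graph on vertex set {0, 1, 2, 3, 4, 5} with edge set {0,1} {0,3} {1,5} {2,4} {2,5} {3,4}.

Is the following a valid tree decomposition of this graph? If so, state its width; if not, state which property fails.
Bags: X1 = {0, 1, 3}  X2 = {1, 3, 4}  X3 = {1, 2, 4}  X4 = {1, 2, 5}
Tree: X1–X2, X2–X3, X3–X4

Vertex coverage: the bags together contain {0, 1, 2, 3, 4, 5}, the full vertex set. Edge coverage: each edge of G has both endpoints in at least one bag. Running intersection: for every vertex, the bags containing it form a connected subtree. All three properties hold, so this is a valid tree decomposition of width max|bag| − 1 = 2, and hence tw(G) ≤ 2.

Yes; width 2.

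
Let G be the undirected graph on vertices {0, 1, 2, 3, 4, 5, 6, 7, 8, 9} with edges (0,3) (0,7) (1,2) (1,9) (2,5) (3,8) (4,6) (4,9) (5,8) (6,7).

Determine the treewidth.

2

A width-2 tree decomposition is:
Bags: B1 = {2, 5, 8}  B2 = {2, 3, 8}  B3 = {0, 2, 3}  B4 = {0, 2, 7}  B5 = {2, 6, 7}  B6 = {2, 4, 6}  B7 = {2, 4, 9}  B8 = {1, 2, 9}
Tree: B1–B2, B2–B3, B3–B4, B4–B5, B5–B6, B6–B7, B7–B8
Every bag has size at most 3, so the width is 3 − 1 = 2 and tw(G) ≤ 2. Since 2–5–8–3–0–7–6–4–9–1–2 is a cycle in G, G is not acyclic. Forests are exactly the graphs of treewidth ≤ 1, so tw(G) ≥ 2. Therefore the treewidth is 2.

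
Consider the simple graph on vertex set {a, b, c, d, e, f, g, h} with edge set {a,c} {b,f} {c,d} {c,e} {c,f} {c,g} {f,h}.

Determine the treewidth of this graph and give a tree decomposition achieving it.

The largest bag has 2 vertices, giving width 1; this decomposition certifies tw(G) ≤ 1. G has an edge, so its treewidth is at least 1. The upper and lower bounds meet at 1, so that is the treewidth.

Treewidth 1.
Bags: B1 = {c, f}  B2 = {b, f}  B3 = {c, g}  B4 = {a, c}  B5 = {f, h}  B6 = {c, d}  B7 = {c, e}
Tree: B1–B2, B1–B3, B3–B4, B2–B5, B1–B6, B1–B7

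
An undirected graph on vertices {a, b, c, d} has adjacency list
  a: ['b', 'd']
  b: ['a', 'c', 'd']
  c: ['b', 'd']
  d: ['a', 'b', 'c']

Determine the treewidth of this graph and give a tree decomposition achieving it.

The largest bag has 3 vertices, giving width 2; this decomposition certifies tw(G) ≤ 2. Conversely, {b, c, d} is a clique of size 3, and the vertices of any clique must share a bag in every tree decomposition; so some bag has ≥ 3 vertices and tw(G) ≥ 2. Hence tw(G) = 2 exactly.

Treewidth 2.
Bags: B1 = {b, c, d}  B2 = {a, b, d}
Tree: B1–B2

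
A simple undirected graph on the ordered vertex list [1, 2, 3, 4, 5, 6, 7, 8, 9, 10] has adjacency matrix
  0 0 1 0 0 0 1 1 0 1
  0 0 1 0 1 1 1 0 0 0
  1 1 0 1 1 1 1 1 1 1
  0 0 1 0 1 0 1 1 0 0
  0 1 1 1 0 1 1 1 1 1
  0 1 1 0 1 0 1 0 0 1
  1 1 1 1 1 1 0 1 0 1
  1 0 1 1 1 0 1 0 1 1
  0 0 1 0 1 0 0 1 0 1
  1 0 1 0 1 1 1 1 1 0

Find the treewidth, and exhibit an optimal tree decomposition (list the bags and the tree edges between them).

Treewidth 4.
Bags: B1 = {3, 5, 8, 9, 10}  B2 = {3, 5, 7, 8, 10}  B3 = {3, 5, 6, 7, 10}  B4 = {3, 4, 5, 7, 8}  B5 = {2, 3, 5, 6, 7}  B6 = {1, 3, 7, 8, 10}
Tree: B1–B2, B2–B3, B2–B4, B3–B5, B2–B6

The largest bag has 5 vertices, giving width 4; this decomposition certifies tw(G) ≤ 4. Conversely, {1, 3, 7, 8, 10} is a clique of size 5, and the vertices of any clique must share a bag in every tree decomposition; so some bag has ≥ 5 vertices and tw(G) ≥ 4. Therefore the treewidth is 4.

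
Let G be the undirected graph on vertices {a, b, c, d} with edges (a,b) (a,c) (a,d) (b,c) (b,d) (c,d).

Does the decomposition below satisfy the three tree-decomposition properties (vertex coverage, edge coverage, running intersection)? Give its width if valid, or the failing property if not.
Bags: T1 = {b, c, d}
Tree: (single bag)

A tree decomposition must satisfy three properties: every vertex lies in some bag; for every edge, both endpoints lie together in some bag; and for every vertex, the bags containing it form a connected subtree. Here vertex a appears in no bag, so the decomposition is invalid.

No — vertex a appears in no bag.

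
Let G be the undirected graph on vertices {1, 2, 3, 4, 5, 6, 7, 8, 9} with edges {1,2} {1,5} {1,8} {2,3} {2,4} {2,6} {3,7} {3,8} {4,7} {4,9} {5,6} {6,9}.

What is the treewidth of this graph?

A width-3 tree decomposition is:
Bags: B1 = {1, 5, 6, 9}  B2 = {1, 2, 6, 9}  B3 = {1, 2, 4, 9}  B4 = {1, 2, 4, 8}  B5 = {2, 3, 4, 8}  B6 = {3, 4, 7, 8}
Tree: B1–B2, B2–B3, B3–B4, B4–B5, B5–B6
Each bag holds 4 vertices, so the decomposition has width 3, which upper-bounds the treewidth. For the lower bound: the 4 vertex sets {5,6,9}, {1}, {2}, {3,4,7,8} are disjoint, each induces a connected subgraph, and every pair is joined by at least one edge of G. Contracting each set to a single vertex therefore yields K_{4} as a minor, and since treewidth is minor-monotone, tw(G) ≥ tw(K_{4}) = 3. Combining the bounds, tw(G) = 3.

3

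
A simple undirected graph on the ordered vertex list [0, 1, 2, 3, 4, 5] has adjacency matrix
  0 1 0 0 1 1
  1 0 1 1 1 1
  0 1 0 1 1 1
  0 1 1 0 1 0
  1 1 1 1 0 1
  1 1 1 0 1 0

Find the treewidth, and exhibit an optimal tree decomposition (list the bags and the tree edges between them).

Every bag has size at most 4, so the width is 4 − 1 = 3 and tw(G) ≤ 3. Conversely, {0, 1, 4, 5} is a clique of size 4, and the vertices of any clique must share a bag in every tree decomposition; so some bag has ≥ 4 vertices and tw(G) ≥ 3. The upper and lower bounds meet at 3, so that is the treewidth.

Treewidth 3.
Bags: B1 = {1, 2, 4, 5}  B2 = {0, 1, 4, 5}  B3 = {1, 2, 3, 4}
Tree: B1–B2, B1–B3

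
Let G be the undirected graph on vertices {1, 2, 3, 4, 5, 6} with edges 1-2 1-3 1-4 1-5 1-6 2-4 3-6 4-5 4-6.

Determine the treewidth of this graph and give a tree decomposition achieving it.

Treewidth 2.
One such decomposition:
Bags: B1 = {1, 4, 6}  B2 = {1, 2, 4}  B3 = {1, 3, 6}  B4 = {1, 4, 5}
Tree: B1–B2, B1–B3, B1–B4

The largest bag has 3 vertices, giving width 2; this decomposition certifies tw(G) ≤ 2. For the lower bound, the 3 vertices {1, 3, 6} are pairwise adjacent, and any tree decomposition puts a clique entirely inside one bag — forcing width ≥ 2. The upper and lower bounds meet at 2, so that is the treewidth.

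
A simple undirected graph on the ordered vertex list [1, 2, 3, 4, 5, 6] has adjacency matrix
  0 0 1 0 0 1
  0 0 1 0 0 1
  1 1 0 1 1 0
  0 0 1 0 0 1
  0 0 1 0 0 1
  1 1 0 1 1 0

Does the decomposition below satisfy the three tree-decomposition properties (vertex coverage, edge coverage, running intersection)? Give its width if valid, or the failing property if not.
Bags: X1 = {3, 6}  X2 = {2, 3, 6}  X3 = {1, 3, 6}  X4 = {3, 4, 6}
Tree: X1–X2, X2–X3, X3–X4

No — vertex 5 appears in no bag.

A tree decomposition must satisfy three properties: every vertex lies in some bag; for every edge, both endpoints lie together in some bag; and for every vertex, the bags containing it form a connected subtree. Here vertex 5 appears in no bag, so the decomposition is invalid.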